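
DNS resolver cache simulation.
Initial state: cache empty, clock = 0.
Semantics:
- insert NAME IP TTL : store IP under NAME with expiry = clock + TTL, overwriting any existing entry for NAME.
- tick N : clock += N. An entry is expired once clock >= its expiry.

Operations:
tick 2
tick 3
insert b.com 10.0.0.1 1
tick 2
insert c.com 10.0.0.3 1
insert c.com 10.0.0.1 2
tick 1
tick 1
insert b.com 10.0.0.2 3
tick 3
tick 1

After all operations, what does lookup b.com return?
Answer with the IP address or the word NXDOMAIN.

Op 1: tick 2 -> clock=2.
Op 2: tick 3 -> clock=5.
Op 3: insert b.com -> 10.0.0.1 (expiry=5+1=6). clock=5
Op 4: tick 2 -> clock=7. purged={b.com}
Op 5: insert c.com -> 10.0.0.3 (expiry=7+1=8). clock=7
Op 6: insert c.com -> 10.0.0.1 (expiry=7+2=9). clock=7
Op 7: tick 1 -> clock=8.
Op 8: tick 1 -> clock=9. purged={c.com}
Op 9: insert b.com -> 10.0.0.2 (expiry=9+3=12). clock=9
Op 10: tick 3 -> clock=12. purged={b.com}
Op 11: tick 1 -> clock=13.
lookup b.com: not in cache (expired or never inserted)

Answer: NXDOMAIN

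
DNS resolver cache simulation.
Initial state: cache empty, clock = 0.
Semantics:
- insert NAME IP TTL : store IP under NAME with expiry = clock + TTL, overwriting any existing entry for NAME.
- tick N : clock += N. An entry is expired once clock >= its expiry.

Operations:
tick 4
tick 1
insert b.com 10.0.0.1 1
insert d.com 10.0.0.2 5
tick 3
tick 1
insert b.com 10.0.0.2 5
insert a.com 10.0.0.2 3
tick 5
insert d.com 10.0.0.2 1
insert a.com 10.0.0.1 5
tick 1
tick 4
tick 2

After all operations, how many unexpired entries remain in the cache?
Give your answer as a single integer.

Op 1: tick 4 -> clock=4.
Op 2: tick 1 -> clock=5.
Op 3: insert b.com -> 10.0.0.1 (expiry=5+1=6). clock=5
Op 4: insert d.com -> 10.0.0.2 (expiry=5+5=10). clock=5
Op 5: tick 3 -> clock=8. purged={b.com}
Op 6: tick 1 -> clock=9.
Op 7: insert b.com -> 10.0.0.2 (expiry=9+5=14). clock=9
Op 8: insert a.com -> 10.0.0.2 (expiry=9+3=12). clock=9
Op 9: tick 5 -> clock=14. purged={a.com,b.com,d.com}
Op 10: insert d.com -> 10.0.0.2 (expiry=14+1=15). clock=14
Op 11: insert a.com -> 10.0.0.1 (expiry=14+5=19). clock=14
Op 12: tick 1 -> clock=15. purged={d.com}
Op 13: tick 4 -> clock=19. purged={a.com}
Op 14: tick 2 -> clock=21.
Final cache (unexpired): {} -> size=0

Answer: 0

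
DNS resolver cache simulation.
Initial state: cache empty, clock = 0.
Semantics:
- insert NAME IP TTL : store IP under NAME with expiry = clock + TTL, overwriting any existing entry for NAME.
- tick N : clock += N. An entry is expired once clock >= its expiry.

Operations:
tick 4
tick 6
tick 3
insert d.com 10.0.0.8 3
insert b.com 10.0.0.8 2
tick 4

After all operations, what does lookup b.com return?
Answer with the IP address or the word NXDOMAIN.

Op 1: tick 4 -> clock=4.
Op 2: tick 6 -> clock=10.
Op 3: tick 3 -> clock=13.
Op 4: insert d.com -> 10.0.0.8 (expiry=13+3=16). clock=13
Op 5: insert b.com -> 10.0.0.8 (expiry=13+2=15). clock=13
Op 6: tick 4 -> clock=17. purged={b.com,d.com}
lookup b.com: not in cache (expired or never inserted)

Answer: NXDOMAIN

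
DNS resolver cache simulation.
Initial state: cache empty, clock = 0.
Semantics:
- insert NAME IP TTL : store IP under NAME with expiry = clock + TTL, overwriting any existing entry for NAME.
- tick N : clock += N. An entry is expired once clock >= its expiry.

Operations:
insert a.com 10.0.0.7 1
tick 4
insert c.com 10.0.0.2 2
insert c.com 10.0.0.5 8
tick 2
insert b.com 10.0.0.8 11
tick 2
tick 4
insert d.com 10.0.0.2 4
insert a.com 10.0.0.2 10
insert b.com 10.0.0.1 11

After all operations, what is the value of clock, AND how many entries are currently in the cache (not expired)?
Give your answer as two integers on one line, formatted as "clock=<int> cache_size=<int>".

Op 1: insert a.com -> 10.0.0.7 (expiry=0+1=1). clock=0
Op 2: tick 4 -> clock=4. purged={a.com}
Op 3: insert c.com -> 10.0.0.2 (expiry=4+2=6). clock=4
Op 4: insert c.com -> 10.0.0.5 (expiry=4+8=12). clock=4
Op 5: tick 2 -> clock=6.
Op 6: insert b.com -> 10.0.0.8 (expiry=6+11=17). clock=6
Op 7: tick 2 -> clock=8.
Op 8: tick 4 -> clock=12. purged={c.com}
Op 9: insert d.com -> 10.0.0.2 (expiry=12+4=16). clock=12
Op 10: insert a.com -> 10.0.0.2 (expiry=12+10=22). clock=12
Op 11: insert b.com -> 10.0.0.1 (expiry=12+11=23). clock=12
Final clock = 12
Final cache (unexpired): {a.com,b.com,d.com} -> size=3

Answer: clock=12 cache_size=3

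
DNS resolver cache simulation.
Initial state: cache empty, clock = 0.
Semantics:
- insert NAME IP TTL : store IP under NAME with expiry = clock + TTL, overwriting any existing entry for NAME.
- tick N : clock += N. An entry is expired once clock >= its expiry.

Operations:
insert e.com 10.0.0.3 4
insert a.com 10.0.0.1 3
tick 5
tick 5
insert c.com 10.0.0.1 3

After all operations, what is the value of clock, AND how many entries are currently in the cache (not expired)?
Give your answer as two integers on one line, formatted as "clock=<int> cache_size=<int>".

Answer: clock=10 cache_size=1

Derivation:
Op 1: insert e.com -> 10.0.0.3 (expiry=0+4=4). clock=0
Op 2: insert a.com -> 10.0.0.1 (expiry=0+3=3). clock=0
Op 3: tick 5 -> clock=5. purged={a.com,e.com}
Op 4: tick 5 -> clock=10.
Op 5: insert c.com -> 10.0.0.1 (expiry=10+3=13). clock=10
Final clock = 10
Final cache (unexpired): {c.com} -> size=1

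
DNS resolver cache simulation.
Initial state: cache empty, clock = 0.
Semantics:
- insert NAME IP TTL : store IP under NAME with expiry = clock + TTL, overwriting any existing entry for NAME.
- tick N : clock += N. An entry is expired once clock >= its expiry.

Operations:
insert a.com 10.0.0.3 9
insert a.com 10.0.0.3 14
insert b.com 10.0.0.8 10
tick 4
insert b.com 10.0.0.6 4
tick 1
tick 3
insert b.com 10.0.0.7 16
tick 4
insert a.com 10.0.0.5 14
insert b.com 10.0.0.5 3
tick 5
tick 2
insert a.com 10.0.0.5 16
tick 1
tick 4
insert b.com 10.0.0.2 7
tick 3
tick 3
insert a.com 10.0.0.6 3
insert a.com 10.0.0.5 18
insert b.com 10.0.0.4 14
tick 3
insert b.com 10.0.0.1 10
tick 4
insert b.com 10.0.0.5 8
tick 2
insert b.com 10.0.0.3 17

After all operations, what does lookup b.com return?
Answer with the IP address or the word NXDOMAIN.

Op 1: insert a.com -> 10.0.0.3 (expiry=0+9=9). clock=0
Op 2: insert a.com -> 10.0.0.3 (expiry=0+14=14). clock=0
Op 3: insert b.com -> 10.0.0.8 (expiry=0+10=10). clock=0
Op 4: tick 4 -> clock=4.
Op 5: insert b.com -> 10.0.0.6 (expiry=4+4=8). clock=4
Op 6: tick 1 -> clock=5.
Op 7: tick 3 -> clock=8. purged={b.com}
Op 8: insert b.com -> 10.0.0.7 (expiry=8+16=24). clock=8
Op 9: tick 4 -> clock=12.
Op 10: insert a.com -> 10.0.0.5 (expiry=12+14=26). clock=12
Op 11: insert b.com -> 10.0.0.5 (expiry=12+3=15). clock=12
Op 12: tick 5 -> clock=17. purged={b.com}
Op 13: tick 2 -> clock=19.
Op 14: insert a.com -> 10.0.0.5 (expiry=19+16=35). clock=19
Op 15: tick 1 -> clock=20.
Op 16: tick 4 -> clock=24.
Op 17: insert b.com -> 10.0.0.2 (expiry=24+7=31). clock=24
Op 18: tick 3 -> clock=27.
Op 19: tick 3 -> clock=30.
Op 20: insert a.com -> 10.0.0.6 (expiry=30+3=33). clock=30
Op 21: insert a.com -> 10.0.0.5 (expiry=30+18=48). clock=30
Op 22: insert b.com -> 10.0.0.4 (expiry=30+14=44). clock=30
Op 23: tick 3 -> clock=33.
Op 24: insert b.com -> 10.0.0.1 (expiry=33+10=43). clock=33
Op 25: tick 4 -> clock=37.
Op 26: insert b.com -> 10.0.0.5 (expiry=37+8=45). clock=37
Op 27: tick 2 -> clock=39.
Op 28: insert b.com -> 10.0.0.3 (expiry=39+17=56). clock=39
lookup b.com: present, ip=10.0.0.3 expiry=56 > clock=39

Answer: 10.0.0.3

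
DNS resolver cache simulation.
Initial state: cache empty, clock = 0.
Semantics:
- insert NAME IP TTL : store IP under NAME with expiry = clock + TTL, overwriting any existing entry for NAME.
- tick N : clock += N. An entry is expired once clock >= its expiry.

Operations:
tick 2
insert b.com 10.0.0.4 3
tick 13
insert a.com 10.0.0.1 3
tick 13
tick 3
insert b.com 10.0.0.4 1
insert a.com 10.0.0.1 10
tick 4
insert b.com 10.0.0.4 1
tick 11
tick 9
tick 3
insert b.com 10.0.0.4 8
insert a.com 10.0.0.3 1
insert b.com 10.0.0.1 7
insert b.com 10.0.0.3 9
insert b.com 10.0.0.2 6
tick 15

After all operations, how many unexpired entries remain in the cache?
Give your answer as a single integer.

Answer: 0

Derivation:
Op 1: tick 2 -> clock=2.
Op 2: insert b.com -> 10.0.0.4 (expiry=2+3=5). clock=2
Op 3: tick 13 -> clock=15. purged={b.com}
Op 4: insert a.com -> 10.0.0.1 (expiry=15+3=18). clock=15
Op 5: tick 13 -> clock=28. purged={a.com}
Op 6: tick 3 -> clock=31.
Op 7: insert b.com -> 10.0.0.4 (expiry=31+1=32). clock=31
Op 8: insert a.com -> 10.0.0.1 (expiry=31+10=41). clock=31
Op 9: tick 4 -> clock=35. purged={b.com}
Op 10: insert b.com -> 10.0.0.4 (expiry=35+1=36). clock=35
Op 11: tick 11 -> clock=46. purged={a.com,b.com}
Op 12: tick 9 -> clock=55.
Op 13: tick 3 -> clock=58.
Op 14: insert b.com -> 10.0.0.4 (expiry=58+8=66). clock=58
Op 15: insert a.com -> 10.0.0.3 (expiry=58+1=59). clock=58
Op 16: insert b.com -> 10.0.0.1 (expiry=58+7=65). clock=58
Op 17: insert b.com -> 10.0.0.3 (expiry=58+9=67). clock=58
Op 18: insert b.com -> 10.0.0.2 (expiry=58+6=64). clock=58
Op 19: tick 15 -> clock=73. purged={a.com,b.com}
Final cache (unexpired): {} -> size=0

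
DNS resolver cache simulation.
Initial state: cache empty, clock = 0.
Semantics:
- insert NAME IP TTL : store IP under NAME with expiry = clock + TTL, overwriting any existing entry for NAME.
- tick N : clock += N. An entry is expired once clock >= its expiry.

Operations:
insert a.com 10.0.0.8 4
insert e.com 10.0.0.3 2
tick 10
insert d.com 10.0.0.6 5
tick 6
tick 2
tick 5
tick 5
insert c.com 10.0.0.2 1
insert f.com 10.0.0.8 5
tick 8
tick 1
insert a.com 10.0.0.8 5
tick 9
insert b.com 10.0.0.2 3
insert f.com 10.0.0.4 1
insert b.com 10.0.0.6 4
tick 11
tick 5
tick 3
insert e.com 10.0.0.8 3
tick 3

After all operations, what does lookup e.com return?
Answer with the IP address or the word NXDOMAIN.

Op 1: insert a.com -> 10.0.0.8 (expiry=0+4=4). clock=0
Op 2: insert e.com -> 10.0.0.3 (expiry=0+2=2). clock=0
Op 3: tick 10 -> clock=10. purged={a.com,e.com}
Op 4: insert d.com -> 10.0.0.6 (expiry=10+5=15). clock=10
Op 5: tick 6 -> clock=16. purged={d.com}
Op 6: tick 2 -> clock=18.
Op 7: tick 5 -> clock=23.
Op 8: tick 5 -> clock=28.
Op 9: insert c.com -> 10.0.0.2 (expiry=28+1=29). clock=28
Op 10: insert f.com -> 10.0.0.8 (expiry=28+5=33). clock=28
Op 11: tick 8 -> clock=36. purged={c.com,f.com}
Op 12: tick 1 -> clock=37.
Op 13: insert a.com -> 10.0.0.8 (expiry=37+5=42). clock=37
Op 14: tick 9 -> clock=46. purged={a.com}
Op 15: insert b.com -> 10.0.0.2 (expiry=46+3=49). clock=46
Op 16: insert f.com -> 10.0.0.4 (expiry=46+1=47). clock=46
Op 17: insert b.com -> 10.0.0.6 (expiry=46+4=50). clock=46
Op 18: tick 11 -> clock=57. purged={b.com,f.com}
Op 19: tick 5 -> clock=62.
Op 20: tick 3 -> clock=65.
Op 21: insert e.com -> 10.0.0.8 (expiry=65+3=68). clock=65
Op 22: tick 3 -> clock=68. purged={e.com}
lookup e.com: not in cache (expired or never inserted)

Answer: NXDOMAIN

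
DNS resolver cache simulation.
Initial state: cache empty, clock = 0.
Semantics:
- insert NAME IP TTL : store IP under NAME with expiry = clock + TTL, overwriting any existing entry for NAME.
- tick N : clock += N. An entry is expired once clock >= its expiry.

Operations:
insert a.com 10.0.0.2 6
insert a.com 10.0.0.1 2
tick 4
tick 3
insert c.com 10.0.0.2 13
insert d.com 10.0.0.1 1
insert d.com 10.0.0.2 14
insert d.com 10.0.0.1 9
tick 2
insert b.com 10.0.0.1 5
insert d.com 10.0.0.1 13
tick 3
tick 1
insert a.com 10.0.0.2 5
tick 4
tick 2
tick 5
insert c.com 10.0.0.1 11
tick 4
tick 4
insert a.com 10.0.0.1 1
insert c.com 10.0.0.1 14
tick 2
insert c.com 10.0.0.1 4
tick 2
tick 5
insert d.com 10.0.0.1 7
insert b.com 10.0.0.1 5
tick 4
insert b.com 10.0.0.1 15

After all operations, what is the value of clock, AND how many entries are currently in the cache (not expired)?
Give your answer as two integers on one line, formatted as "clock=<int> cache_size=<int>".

Op 1: insert a.com -> 10.0.0.2 (expiry=0+6=6). clock=0
Op 2: insert a.com -> 10.0.0.1 (expiry=0+2=2). clock=0
Op 3: tick 4 -> clock=4. purged={a.com}
Op 4: tick 3 -> clock=7.
Op 5: insert c.com -> 10.0.0.2 (expiry=7+13=20). clock=7
Op 6: insert d.com -> 10.0.0.1 (expiry=7+1=8). clock=7
Op 7: insert d.com -> 10.0.0.2 (expiry=7+14=21). clock=7
Op 8: insert d.com -> 10.0.0.1 (expiry=7+9=16). clock=7
Op 9: tick 2 -> clock=9.
Op 10: insert b.com -> 10.0.0.1 (expiry=9+5=14). clock=9
Op 11: insert d.com -> 10.0.0.1 (expiry=9+13=22). clock=9
Op 12: tick 3 -> clock=12.
Op 13: tick 1 -> clock=13.
Op 14: insert a.com -> 10.0.0.2 (expiry=13+5=18). clock=13
Op 15: tick 4 -> clock=17. purged={b.com}
Op 16: tick 2 -> clock=19. purged={a.com}
Op 17: tick 5 -> clock=24. purged={c.com,d.com}
Op 18: insert c.com -> 10.0.0.1 (expiry=24+11=35). clock=24
Op 19: tick 4 -> clock=28.
Op 20: tick 4 -> clock=32.
Op 21: insert a.com -> 10.0.0.1 (expiry=32+1=33). clock=32
Op 22: insert c.com -> 10.0.0.1 (expiry=32+14=46). clock=32
Op 23: tick 2 -> clock=34. purged={a.com}
Op 24: insert c.com -> 10.0.0.1 (expiry=34+4=38). clock=34
Op 25: tick 2 -> clock=36.
Op 26: tick 5 -> clock=41. purged={c.com}
Op 27: insert d.com -> 10.0.0.1 (expiry=41+7=48). clock=41
Op 28: insert b.com -> 10.0.0.1 (expiry=41+5=46). clock=41
Op 29: tick 4 -> clock=45.
Op 30: insert b.com -> 10.0.0.1 (expiry=45+15=60). clock=45
Final clock = 45
Final cache (unexpired): {b.com,d.com} -> size=2

Answer: clock=45 cache_size=2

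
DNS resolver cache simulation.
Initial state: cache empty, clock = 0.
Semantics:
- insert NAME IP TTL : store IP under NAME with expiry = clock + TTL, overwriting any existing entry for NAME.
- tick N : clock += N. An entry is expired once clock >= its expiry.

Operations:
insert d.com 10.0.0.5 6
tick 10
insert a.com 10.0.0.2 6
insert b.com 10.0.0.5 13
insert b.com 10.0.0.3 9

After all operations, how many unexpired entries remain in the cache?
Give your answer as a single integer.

Op 1: insert d.com -> 10.0.0.5 (expiry=0+6=6). clock=0
Op 2: tick 10 -> clock=10. purged={d.com}
Op 3: insert a.com -> 10.0.0.2 (expiry=10+6=16). clock=10
Op 4: insert b.com -> 10.0.0.5 (expiry=10+13=23). clock=10
Op 5: insert b.com -> 10.0.0.3 (expiry=10+9=19). clock=10
Final cache (unexpired): {a.com,b.com} -> size=2

Answer: 2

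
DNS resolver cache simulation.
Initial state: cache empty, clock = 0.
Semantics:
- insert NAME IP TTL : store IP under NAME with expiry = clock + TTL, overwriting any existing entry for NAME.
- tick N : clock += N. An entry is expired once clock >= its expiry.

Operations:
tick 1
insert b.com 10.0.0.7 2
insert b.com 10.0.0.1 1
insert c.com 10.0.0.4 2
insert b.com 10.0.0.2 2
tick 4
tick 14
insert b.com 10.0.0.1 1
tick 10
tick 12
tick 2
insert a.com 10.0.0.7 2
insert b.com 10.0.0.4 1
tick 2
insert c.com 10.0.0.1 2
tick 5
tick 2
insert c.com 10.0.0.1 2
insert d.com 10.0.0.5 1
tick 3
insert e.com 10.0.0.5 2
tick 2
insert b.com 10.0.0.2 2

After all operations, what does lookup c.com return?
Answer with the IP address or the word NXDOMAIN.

Op 1: tick 1 -> clock=1.
Op 2: insert b.com -> 10.0.0.7 (expiry=1+2=3). clock=1
Op 3: insert b.com -> 10.0.0.1 (expiry=1+1=2). clock=1
Op 4: insert c.com -> 10.0.0.4 (expiry=1+2=3). clock=1
Op 5: insert b.com -> 10.0.0.2 (expiry=1+2=3). clock=1
Op 6: tick 4 -> clock=5. purged={b.com,c.com}
Op 7: tick 14 -> clock=19.
Op 8: insert b.com -> 10.0.0.1 (expiry=19+1=20). clock=19
Op 9: tick 10 -> clock=29. purged={b.com}
Op 10: tick 12 -> clock=41.
Op 11: tick 2 -> clock=43.
Op 12: insert a.com -> 10.0.0.7 (expiry=43+2=45). clock=43
Op 13: insert b.com -> 10.0.0.4 (expiry=43+1=44). clock=43
Op 14: tick 2 -> clock=45. purged={a.com,b.com}
Op 15: insert c.com -> 10.0.0.1 (expiry=45+2=47). clock=45
Op 16: tick 5 -> clock=50. purged={c.com}
Op 17: tick 2 -> clock=52.
Op 18: insert c.com -> 10.0.0.1 (expiry=52+2=54). clock=52
Op 19: insert d.com -> 10.0.0.5 (expiry=52+1=53). clock=52
Op 20: tick 3 -> clock=55. purged={c.com,d.com}
Op 21: insert e.com -> 10.0.0.5 (expiry=55+2=57). clock=55
Op 22: tick 2 -> clock=57. purged={e.com}
Op 23: insert b.com -> 10.0.0.2 (expiry=57+2=59). clock=57
lookup c.com: not in cache (expired or never inserted)

Answer: NXDOMAIN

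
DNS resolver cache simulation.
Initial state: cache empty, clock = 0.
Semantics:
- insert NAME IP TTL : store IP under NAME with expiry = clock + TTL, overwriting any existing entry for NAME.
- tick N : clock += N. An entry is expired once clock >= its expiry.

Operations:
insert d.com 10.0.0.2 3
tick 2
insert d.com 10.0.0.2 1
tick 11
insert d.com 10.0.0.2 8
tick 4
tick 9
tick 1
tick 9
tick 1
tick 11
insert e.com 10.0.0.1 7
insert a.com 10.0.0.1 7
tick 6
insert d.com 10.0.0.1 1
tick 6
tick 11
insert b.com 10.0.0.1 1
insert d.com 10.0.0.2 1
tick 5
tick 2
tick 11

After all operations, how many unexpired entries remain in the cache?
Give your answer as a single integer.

Op 1: insert d.com -> 10.0.0.2 (expiry=0+3=3). clock=0
Op 2: tick 2 -> clock=2.
Op 3: insert d.com -> 10.0.0.2 (expiry=2+1=3). clock=2
Op 4: tick 11 -> clock=13. purged={d.com}
Op 5: insert d.com -> 10.0.0.2 (expiry=13+8=21). clock=13
Op 6: tick 4 -> clock=17.
Op 7: tick 9 -> clock=26. purged={d.com}
Op 8: tick 1 -> clock=27.
Op 9: tick 9 -> clock=36.
Op 10: tick 1 -> clock=37.
Op 11: tick 11 -> clock=48.
Op 12: insert e.com -> 10.0.0.1 (expiry=48+7=55). clock=48
Op 13: insert a.com -> 10.0.0.1 (expiry=48+7=55). clock=48
Op 14: tick 6 -> clock=54.
Op 15: insert d.com -> 10.0.0.1 (expiry=54+1=55). clock=54
Op 16: tick 6 -> clock=60. purged={a.com,d.com,e.com}
Op 17: tick 11 -> clock=71.
Op 18: insert b.com -> 10.0.0.1 (expiry=71+1=72). clock=71
Op 19: insert d.com -> 10.0.0.2 (expiry=71+1=72). clock=71
Op 20: tick 5 -> clock=76. purged={b.com,d.com}
Op 21: tick 2 -> clock=78.
Op 22: tick 11 -> clock=89.
Final cache (unexpired): {} -> size=0

Answer: 0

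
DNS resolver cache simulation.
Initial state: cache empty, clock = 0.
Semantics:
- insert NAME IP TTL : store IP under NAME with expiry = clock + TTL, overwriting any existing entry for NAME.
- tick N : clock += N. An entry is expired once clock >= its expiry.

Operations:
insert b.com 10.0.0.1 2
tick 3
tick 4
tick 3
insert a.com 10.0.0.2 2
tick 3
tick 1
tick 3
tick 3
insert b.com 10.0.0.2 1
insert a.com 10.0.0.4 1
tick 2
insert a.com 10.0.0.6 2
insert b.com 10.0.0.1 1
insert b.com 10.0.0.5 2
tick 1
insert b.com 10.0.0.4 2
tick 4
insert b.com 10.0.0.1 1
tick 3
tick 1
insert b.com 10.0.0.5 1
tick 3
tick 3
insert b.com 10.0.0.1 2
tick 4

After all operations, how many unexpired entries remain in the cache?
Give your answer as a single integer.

Answer: 0

Derivation:
Op 1: insert b.com -> 10.0.0.1 (expiry=0+2=2). clock=0
Op 2: tick 3 -> clock=3. purged={b.com}
Op 3: tick 4 -> clock=7.
Op 4: tick 3 -> clock=10.
Op 5: insert a.com -> 10.0.0.2 (expiry=10+2=12). clock=10
Op 6: tick 3 -> clock=13. purged={a.com}
Op 7: tick 1 -> clock=14.
Op 8: tick 3 -> clock=17.
Op 9: tick 3 -> clock=20.
Op 10: insert b.com -> 10.0.0.2 (expiry=20+1=21). clock=20
Op 11: insert a.com -> 10.0.0.4 (expiry=20+1=21). clock=20
Op 12: tick 2 -> clock=22. purged={a.com,b.com}
Op 13: insert a.com -> 10.0.0.6 (expiry=22+2=24). clock=22
Op 14: insert b.com -> 10.0.0.1 (expiry=22+1=23). clock=22
Op 15: insert b.com -> 10.0.0.5 (expiry=22+2=24). clock=22
Op 16: tick 1 -> clock=23.
Op 17: insert b.com -> 10.0.0.4 (expiry=23+2=25). clock=23
Op 18: tick 4 -> clock=27. purged={a.com,b.com}
Op 19: insert b.com -> 10.0.0.1 (expiry=27+1=28). clock=27
Op 20: tick 3 -> clock=30. purged={b.com}
Op 21: tick 1 -> clock=31.
Op 22: insert b.com -> 10.0.0.5 (expiry=31+1=32). clock=31
Op 23: tick 3 -> clock=34. purged={b.com}
Op 24: tick 3 -> clock=37.
Op 25: insert b.com -> 10.0.0.1 (expiry=37+2=39). clock=37
Op 26: tick 4 -> clock=41. purged={b.com}
Final cache (unexpired): {} -> size=0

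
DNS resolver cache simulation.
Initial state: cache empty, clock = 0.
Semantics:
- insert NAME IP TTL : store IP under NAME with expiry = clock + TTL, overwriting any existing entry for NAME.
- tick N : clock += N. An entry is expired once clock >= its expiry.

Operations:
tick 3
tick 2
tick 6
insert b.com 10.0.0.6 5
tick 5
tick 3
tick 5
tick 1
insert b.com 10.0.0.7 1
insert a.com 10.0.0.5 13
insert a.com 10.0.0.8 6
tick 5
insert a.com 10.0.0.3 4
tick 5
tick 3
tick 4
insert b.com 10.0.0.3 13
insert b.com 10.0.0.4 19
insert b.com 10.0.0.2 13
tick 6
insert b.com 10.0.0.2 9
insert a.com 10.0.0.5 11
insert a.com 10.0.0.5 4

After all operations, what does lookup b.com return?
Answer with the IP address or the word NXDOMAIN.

Answer: 10.0.0.2

Derivation:
Op 1: tick 3 -> clock=3.
Op 2: tick 2 -> clock=5.
Op 3: tick 6 -> clock=11.
Op 4: insert b.com -> 10.0.0.6 (expiry=11+5=16). clock=11
Op 5: tick 5 -> clock=16. purged={b.com}
Op 6: tick 3 -> clock=19.
Op 7: tick 5 -> clock=24.
Op 8: tick 1 -> clock=25.
Op 9: insert b.com -> 10.0.0.7 (expiry=25+1=26). clock=25
Op 10: insert a.com -> 10.0.0.5 (expiry=25+13=38). clock=25
Op 11: insert a.com -> 10.0.0.8 (expiry=25+6=31). clock=25
Op 12: tick 5 -> clock=30. purged={b.com}
Op 13: insert a.com -> 10.0.0.3 (expiry=30+4=34). clock=30
Op 14: tick 5 -> clock=35. purged={a.com}
Op 15: tick 3 -> clock=38.
Op 16: tick 4 -> clock=42.
Op 17: insert b.com -> 10.0.0.3 (expiry=42+13=55). clock=42
Op 18: insert b.com -> 10.0.0.4 (expiry=42+19=61). clock=42
Op 19: insert b.com -> 10.0.0.2 (expiry=42+13=55). clock=42
Op 20: tick 6 -> clock=48.
Op 21: insert b.com -> 10.0.0.2 (expiry=48+9=57). clock=48
Op 22: insert a.com -> 10.0.0.5 (expiry=48+11=59). clock=48
Op 23: insert a.com -> 10.0.0.5 (expiry=48+4=52). clock=48
lookup b.com: present, ip=10.0.0.2 expiry=57 > clock=48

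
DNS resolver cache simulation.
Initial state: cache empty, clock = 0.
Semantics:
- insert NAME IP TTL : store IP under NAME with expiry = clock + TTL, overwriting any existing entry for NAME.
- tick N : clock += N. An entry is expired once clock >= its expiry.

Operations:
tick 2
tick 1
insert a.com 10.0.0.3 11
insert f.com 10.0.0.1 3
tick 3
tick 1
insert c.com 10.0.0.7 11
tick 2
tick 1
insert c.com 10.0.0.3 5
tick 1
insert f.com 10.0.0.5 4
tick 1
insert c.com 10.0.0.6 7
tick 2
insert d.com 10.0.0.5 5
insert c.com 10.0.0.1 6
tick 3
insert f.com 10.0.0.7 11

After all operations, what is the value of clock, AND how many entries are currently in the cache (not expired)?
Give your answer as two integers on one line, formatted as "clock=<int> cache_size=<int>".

Answer: clock=17 cache_size=3

Derivation:
Op 1: tick 2 -> clock=2.
Op 2: tick 1 -> clock=3.
Op 3: insert a.com -> 10.0.0.3 (expiry=3+11=14). clock=3
Op 4: insert f.com -> 10.0.0.1 (expiry=3+3=6). clock=3
Op 5: tick 3 -> clock=6. purged={f.com}
Op 6: tick 1 -> clock=7.
Op 7: insert c.com -> 10.0.0.7 (expiry=7+11=18). clock=7
Op 8: tick 2 -> clock=9.
Op 9: tick 1 -> clock=10.
Op 10: insert c.com -> 10.0.0.3 (expiry=10+5=15). clock=10
Op 11: tick 1 -> clock=11.
Op 12: insert f.com -> 10.0.0.5 (expiry=11+4=15). clock=11
Op 13: tick 1 -> clock=12.
Op 14: insert c.com -> 10.0.0.6 (expiry=12+7=19). clock=12
Op 15: tick 2 -> clock=14. purged={a.com}
Op 16: insert d.com -> 10.0.0.5 (expiry=14+5=19). clock=14
Op 17: insert c.com -> 10.0.0.1 (expiry=14+6=20). clock=14
Op 18: tick 3 -> clock=17. purged={f.com}
Op 19: insert f.com -> 10.0.0.7 (expiry=17+11=28). clock=17
Final clock = 17
Final cache (unexpired): {c.com,d.com,f.com} -> size=3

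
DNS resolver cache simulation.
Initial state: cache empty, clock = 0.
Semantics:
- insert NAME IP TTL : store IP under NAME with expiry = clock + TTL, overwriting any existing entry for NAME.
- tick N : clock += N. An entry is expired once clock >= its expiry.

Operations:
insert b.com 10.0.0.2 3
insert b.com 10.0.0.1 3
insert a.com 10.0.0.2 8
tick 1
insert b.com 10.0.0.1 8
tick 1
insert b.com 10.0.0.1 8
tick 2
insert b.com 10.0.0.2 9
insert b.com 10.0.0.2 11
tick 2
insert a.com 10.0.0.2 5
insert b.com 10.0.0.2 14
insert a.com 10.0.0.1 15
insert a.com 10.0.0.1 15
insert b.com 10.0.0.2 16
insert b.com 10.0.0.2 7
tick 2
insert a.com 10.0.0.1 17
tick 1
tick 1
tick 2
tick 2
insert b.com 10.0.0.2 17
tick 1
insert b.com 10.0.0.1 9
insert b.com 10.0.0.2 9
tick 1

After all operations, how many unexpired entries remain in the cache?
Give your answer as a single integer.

Op 1: insert b.com -> 10.0.0.2 (expiry=0+3=3). clock=0
Op 2: insert b.com -> 10.0.0.1 (expiry=0+3=3). clock=0
Op 3: insert a.com -> 10.0.0.2 (expiry=0+8=8). clock=0
Op 4: tick 1 -> clock=1.
Op 5: insert b.com -> 10.0.0.1 (expiry=1+8=9). clock=1
Op 6: tick 1 -> clock=2.
Op 7: insert b.com -> 10.0.0.1 (expiry=2+8=10). clock=2
Op 8: tick 2 -> clock=4.
Op 9: insert b.com -> 10.0.0.2 (expiry=4+9=13). clock=4
Op 10: insert b.com -> 10.0.0.2 (expiry=4+11=15). clock=4
Op 11: tick 2 -> clock=6.
Op 12: insert a.com -> 10.0.0.2 (expiry=6+5=11). clock=6
Op 13: insert b.com -> 10.0.0.2 (expiry=6+14=20). clock=6
Op 14: insert a.com -> 10.0.0.1 (expiry=6+15=21). clock=6
Op 15: insert a.com -> 10.0.0.1 (expiry=6+15=21). clock=6
Op 16: insert b.com -> 10.0.0.2 (expiry=6+16=22). clock=6
Op 17: insert b.com -> 10.0.0.2 (expiry=6+7=13). clock=6
Op 18: tick 2 -> clock=8.
Op 19: insert a.com -> 10.0.0.1 (expiry=8+17=25). clock=8
Op 20: tick 1 -> clock=9.
Op 21: tick 1 -> clock=10.
Op 22: tick 2 -> clock=12.
Op 23: tick 2 -> clock=14. purged={b.com}
Op 24: insert b.com -> 10.0.0.2 (expiry=14+17=31). clock=14
Op 25: tick 1 -> clock=15.
Op 26: insert b.com -> 10.0.0.1 (expiry=15+9=24). clock=15
Op 27: insert b.com -> 10.0.0.2 (expiry=15+9=24). clock=15
Op 28: tick 1 -> clock=16.
Final cache (unexpired): {a.com,b.com} -> size=2

Answer: 2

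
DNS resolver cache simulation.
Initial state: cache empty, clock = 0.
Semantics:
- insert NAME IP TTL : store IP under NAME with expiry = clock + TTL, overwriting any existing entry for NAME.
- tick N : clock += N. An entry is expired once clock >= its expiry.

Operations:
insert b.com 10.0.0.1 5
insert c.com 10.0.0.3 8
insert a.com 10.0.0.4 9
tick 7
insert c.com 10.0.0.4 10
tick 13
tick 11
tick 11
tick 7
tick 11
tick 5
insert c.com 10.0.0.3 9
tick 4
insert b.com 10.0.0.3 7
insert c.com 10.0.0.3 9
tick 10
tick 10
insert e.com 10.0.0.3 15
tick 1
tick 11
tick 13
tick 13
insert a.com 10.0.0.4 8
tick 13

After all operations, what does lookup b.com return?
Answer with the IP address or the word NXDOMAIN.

Op 1: insert b.com -> 10.0.0.1 (expiry=0+5=5). clock=0
Op 2: insert c.com -> 10.0.0.3 (expiry=0+8=8). clock=0
Op 3: insert a.com -> 10.0.0.4 (expiry=0+9=9). clock=0
Op 4: tick 7 -> clock=7. purged={b.com}
Op 5: insert c.com -> 10.0.0.4 (expiry=7+10=17). clock=7
Op 6: tick 13 -> clock=20. purged={a.com,c.com}
Op 7: tick 11 -> clock=31.
Op 8: tick 11 -> clock=42.
Op 9: tick 7 -> clock=49.
Op 10: tick 11 -> clock=60.
Op 11: tick 5 -> clock=65.
Op 12: insert c.com -> 10.0.0.3 (expiry=65+9=74). clock=65
Op 13: tick 4 -> clock=69.
Op 14: insert b.com -> 10.0.0.3 (expiry=69+7=76). clock=69
Op 15: insert c.com -> 10.0.0.3 (expiry=69+9=78). clock=69
Op 16: tick 10 -> clock=79. purged={b.com,c.com}
Op 17: tick 10 -> clock=89.
Op 18: insert e.com -> 10.0.0.3 (expiry=89+15=104). clock=89
Op 19: tick 1 -> clock=90.
Op 20: tick 11 -> clock=101.
Op 21: tick 13 -> clock=114. purged={e.com}
Op 22: tick 13 -> clock=127.
Op 23: insert a.com -> 10.0.0.4 (expiry=127+8=135). clock=127
Op 24: tick 13 -> clock=140. purged={a.com}
lookup b.com: not in cache (expired or never inserted)

Answer: NXDOMAIN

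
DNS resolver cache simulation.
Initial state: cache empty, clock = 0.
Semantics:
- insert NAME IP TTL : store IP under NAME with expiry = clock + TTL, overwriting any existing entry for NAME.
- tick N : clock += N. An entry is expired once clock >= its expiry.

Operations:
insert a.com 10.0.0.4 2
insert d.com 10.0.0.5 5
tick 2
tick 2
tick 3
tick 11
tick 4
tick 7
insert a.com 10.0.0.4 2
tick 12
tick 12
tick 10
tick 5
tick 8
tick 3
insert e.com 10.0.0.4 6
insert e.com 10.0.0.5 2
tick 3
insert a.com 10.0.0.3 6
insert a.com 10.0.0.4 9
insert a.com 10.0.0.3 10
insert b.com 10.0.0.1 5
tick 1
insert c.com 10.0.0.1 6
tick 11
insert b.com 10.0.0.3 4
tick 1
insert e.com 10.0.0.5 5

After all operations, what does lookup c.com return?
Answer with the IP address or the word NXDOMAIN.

Answer: NXDOMAIN

Derivation:
Op 1: insert a.com -> 10.0.0.4 (expiry=0+2=2). clock=0
Op 2: insert d.com -> 10.0.0.5 (expiry=0+5=5). clock=0
Op 3: tick 2 -> clock=2. purged={a.com}
Op 4: tick 2 -> clock=4.
Op 5: tick 3 -> clock=7. purged={d.com}
Op 6: tick 11 -> clock=18.
Op 7: tick 4 -> clock=22.
Op 8: tick 7 -> clock=29.
Op 9: insert a.com -> 10.0.0.4 (expiry=29+2=31). clock=29
Op 10: tick 12 -> clock=41. purged={a.com}
Op 11: tick 12 -> clock=53.
Op 12: tick 10 -> clock=63.
Op 13: tick 5 -> clock=68.
Op 14: tick 8 -> clock=76.
Op 15: tick 3 -> clock=79.
Op 16: insert e.com -> 10.0.0.4 (expiry=79+6=85). clock=79
Op 17: insert e.com -> 10.0.0.5 (expiry=79+2=81). clock=79
Op 18: tick 3 -> clock=82. purged={e.com}
Op 19: insert a.com -> 10.0.0.3 (expiry=82+6=88). clock=82
Op 20: insert a.com -> 10.0.0.4 (expiry=82+9=91). clock=82
Op 21: insert a.com -> 10.0.0.3 (expiry=82+10=92). clock=82
Op 22: insert b.com -> 10.0.0.1 (expiry=82+5=87). clock=82
Op 23: tick 1 -> clock=83.
Op 24: insert c.com -> 10.0.0.1 (expiry=83+6=89). clock=83
Op 25: tick 11 -> clock=94. purged={a.com,b.com,c.com}
Op 26: insert b.com -> 10.0.0.3 (expiry=94+4=98). clock=94
Op 27: tick 1 -> clock=95.
Op 28: insert e.com -> 10.0.0.5 (expiry=95+5=100). clock=95
lookup c.com: not in cache (expired or never inserted)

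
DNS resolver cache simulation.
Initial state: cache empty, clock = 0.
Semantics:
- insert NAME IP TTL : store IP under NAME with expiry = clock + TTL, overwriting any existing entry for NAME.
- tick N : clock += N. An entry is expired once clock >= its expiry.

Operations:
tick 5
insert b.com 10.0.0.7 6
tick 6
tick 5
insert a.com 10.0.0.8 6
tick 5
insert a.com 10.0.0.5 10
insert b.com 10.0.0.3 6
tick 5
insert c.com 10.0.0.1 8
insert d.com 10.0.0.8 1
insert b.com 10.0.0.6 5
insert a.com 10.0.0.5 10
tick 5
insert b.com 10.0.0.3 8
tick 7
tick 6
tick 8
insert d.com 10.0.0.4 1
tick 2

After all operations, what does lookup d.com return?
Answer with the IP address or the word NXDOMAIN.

Answer: NXDOMAIN

Derivation:
Op 1: tick 5 -> clock=5.
Op 2: insert b.com -> 10.0.0.7 (expiry=5+6=11). clock=5
Op 3: tick 6 -> clock=11. purged={b.com}
Op 4: tick 5 -> clock=16.
Op 5: insert a.com -> 10.0.0.8 (expiry=16+6=22). clock=16
Op 6: tick 5 -> clock=21.
Op 7: insert a.com -> 10.0.0.5 (expiry=21+10=31). clock=21
Op 8: insert b.com -> 10.0.0.3 (expiry=21+6=27). clock=21
Op 9: tick 5 -> clock=26.
Op 10: insert c.com -> 10.0.0.1 (expiry=26+8=34). clock=26
Op 11: insert d.com -> 10.0.0.8 (expiry=26+1=27). clock=26
Op 12: insert b.com -> 10.0.0.6 (expiry=26+5=31). clock=26
Op 13: insert a.com -> 10.0.0.5 (expiry=26+10=36). clock=26
Op 14: tick 5 -> clock=31. purged={b.com,d.com}
Op 15: insert b.com -> 10.0.0.3 (expiry=31+8=39). clock=31
Op 16: tick 7 -> clock=38. purged={a.com,c.com}
Op 17: tick 6 -> clock=44. purged={b.com}
Op 18: tick 8 -> clock=52.
Op 19: insert d.com -> 10.0.0.4 (expiry=52+1=53). clock=52
Op 20: tick 2 -> clock=54. purged={d.com}
lookup d.com: not in cache (expired or never inserted)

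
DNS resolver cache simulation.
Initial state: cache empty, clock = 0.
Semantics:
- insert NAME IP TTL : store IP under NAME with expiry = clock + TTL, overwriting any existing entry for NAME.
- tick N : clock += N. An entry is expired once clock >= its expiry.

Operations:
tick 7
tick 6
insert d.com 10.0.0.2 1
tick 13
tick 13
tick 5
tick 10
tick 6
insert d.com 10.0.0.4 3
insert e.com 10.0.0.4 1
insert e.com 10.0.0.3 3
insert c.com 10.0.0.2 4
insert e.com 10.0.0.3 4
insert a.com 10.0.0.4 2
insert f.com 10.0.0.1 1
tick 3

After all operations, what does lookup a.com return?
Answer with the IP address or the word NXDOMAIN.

Answer: NXDOMAIN

Derivation:
Op 1: tick 7 -> clock=7.
Op 2: tick 6 -> clock=13.
Op 3: insert d.com -> 10.0.0.2 (expiry=13+1=14). clock=13
Op 4: tick 13 -> clock=26. purged={d.com}
Op 5: tick 13 -> clock=39.
Op 6: tick 5 -> clock=44.
Op 7: tick 10 -> clock=54.
Op 8: tick 6 -> clock=60.
Op 9: insert d.com -> 10.0.0.4 (expiry=60+3=63). clock=60
Op 10: insert e.com -> 10.0.0.4 (expiry=60+1=61). clock=60
Op 11: insert e.com -> 10.0.0.3 (expiry=60+3=63). clock=60
Op 12: insert c.com -> 10.0.0.2 (expiry=60+4=64). clock=60
Op 13: insert e.com -> 10.0.0.3 (expiry=60+4=64). clock=60
Op 14: insert a.com -> 10.0.0.4 (expiry=60+2=62). clock=60
Op 15: insert f.com -> 10.0.0.1 (expiry=60+1=61). clock=60
Op 16: tick 3 -> clock=63. purged={a.com,d.com,f.com}
lookup a.com: not in cache (expired or never inserted)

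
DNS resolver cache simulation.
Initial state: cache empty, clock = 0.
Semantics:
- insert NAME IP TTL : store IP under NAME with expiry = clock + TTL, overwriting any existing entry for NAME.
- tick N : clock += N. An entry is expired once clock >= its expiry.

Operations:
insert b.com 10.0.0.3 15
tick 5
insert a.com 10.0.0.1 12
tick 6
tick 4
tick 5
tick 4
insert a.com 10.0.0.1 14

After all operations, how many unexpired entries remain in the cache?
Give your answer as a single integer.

Answer: 1

Derivation:
Op 1: insert b.com -> 10.0.0.3 (expiry=0+15=15). clock=0
Op 2: tick 5 -> clock=5.
Op 3: insert a.com -> 10.0.0.1 (expiry=5+12=17). clock=5
Op 4: tick 6 -> clock=11.
Op 5: tick 4 -> clock=15. purged={b.com}
Op 6: tick 5 -> clock=20. purged={a.com}
Op 7: tick 4 -> clock=24.
Op 8: insert a.com -> 10.0.0.1 (expiry=24+14=38). clock=24
Final cache (unexpired): {a.com} -> size=1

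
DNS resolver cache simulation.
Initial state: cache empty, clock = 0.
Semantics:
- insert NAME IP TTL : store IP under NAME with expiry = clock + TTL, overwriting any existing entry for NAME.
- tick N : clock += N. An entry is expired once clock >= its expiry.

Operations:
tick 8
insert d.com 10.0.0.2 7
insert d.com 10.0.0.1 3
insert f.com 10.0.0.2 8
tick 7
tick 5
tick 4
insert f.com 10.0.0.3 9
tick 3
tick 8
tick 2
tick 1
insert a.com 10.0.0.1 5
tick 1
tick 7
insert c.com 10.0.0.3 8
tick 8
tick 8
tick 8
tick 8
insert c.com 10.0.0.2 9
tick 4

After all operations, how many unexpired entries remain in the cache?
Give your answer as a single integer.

Op 1: tick 8 -> clock=8.
Op 2: insert d.com -> 10.0.0.2 (expiry=8+7=15). clock=8
Op 3: insert d.com -> 10.0.0.1 (expiry=8+3=11). clock=8
Op 4: insert f.com -> 10.0.0.2 (expiry=8+8=16). clock=8
Op 5: tick 7 -> clock=15. purged={d.com}
Op 6: tick 5 -> clock=20. purged={f.com}
Op 7: tick 4 -> clock=24.
Op 8: insert f.com -> 10.0.0.3 (expiry=24+9=33). clock=24
Op 9: tick 3 -> clock=27.
Op 10: tick 8 -> clock=35. purged={f.com}
Op 11: tick 2 -> clock=37.
Op 12: tick 1 -> clock=38.
Op 13: insert a.com -> 10.0.0.1 (expiry=38+5=43). clock=38
Op 14: tick 1 -> clock=39.
Op 15: tick 7 -> clock=46. purged={a.com}
Op 16: insert c.com -> 10.0.0.3 (expiry=46+8=54). clock=46
Op 17: tick 8 -> clock=54. purged={c.com}
Op 18: tick 8 -> clock=62.
Op 19: tick 8 -> clock=70.
Op 20: tick 8 -> clock=78.
Op 21: insert c.com -> 10.0.0.2 (expiry=78+9=87). clock=78
Op 22: tick 4 -> clock=82.
Final cache (unexpired): {c.com} -> size=1

Answer: 1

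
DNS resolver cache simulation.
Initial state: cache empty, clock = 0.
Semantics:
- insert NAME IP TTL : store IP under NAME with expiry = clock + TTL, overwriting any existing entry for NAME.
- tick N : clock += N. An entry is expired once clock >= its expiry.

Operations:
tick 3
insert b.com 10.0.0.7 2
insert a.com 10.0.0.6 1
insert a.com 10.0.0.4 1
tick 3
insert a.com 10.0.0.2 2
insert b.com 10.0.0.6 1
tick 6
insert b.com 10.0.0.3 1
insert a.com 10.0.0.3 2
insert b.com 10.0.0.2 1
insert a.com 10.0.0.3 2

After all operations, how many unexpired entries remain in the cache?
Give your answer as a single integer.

Op 1: tick 3 -> clock=3.
Op 2: insert b.com -> 10.0.0.7 (expiry=3+2=5). clock=3
Op 3: insert a.com -> 10.0.0.6 (expiry=3+1=4). clock=3
Op 4: insert a.com -> 10.0.0.4 (expiry=3+1=4). clock=3
Op 5: tick 3 -> clock=6. purged={a.com,b.com}
Op 6: insert a.com -> 10.0.0.2 (expiry=6+2=8). clock=6
Op 7: insert b.com -> 10.0.0.6 (expiry=6+1=7). clock=6
Op 8: tick 6 -> clock=12. purged={a.com,b.com}
Op 9: insert b.com -> 10.0.0.3 (expiry=12+1=13). clock=12
Op 10: insert a.com -> 10.0.0.3 (expiry=12+2=14). clock=12
Op 11: insert b.com -> 10.0.0.2 (expiry=12+1=13). clock=12
Op 12: insert a.com -> 10.0.0.3 (expiry=12+2=14). clock=12
Final cache (unexpired): {a.com,b.com} -> size=2

Answer: 2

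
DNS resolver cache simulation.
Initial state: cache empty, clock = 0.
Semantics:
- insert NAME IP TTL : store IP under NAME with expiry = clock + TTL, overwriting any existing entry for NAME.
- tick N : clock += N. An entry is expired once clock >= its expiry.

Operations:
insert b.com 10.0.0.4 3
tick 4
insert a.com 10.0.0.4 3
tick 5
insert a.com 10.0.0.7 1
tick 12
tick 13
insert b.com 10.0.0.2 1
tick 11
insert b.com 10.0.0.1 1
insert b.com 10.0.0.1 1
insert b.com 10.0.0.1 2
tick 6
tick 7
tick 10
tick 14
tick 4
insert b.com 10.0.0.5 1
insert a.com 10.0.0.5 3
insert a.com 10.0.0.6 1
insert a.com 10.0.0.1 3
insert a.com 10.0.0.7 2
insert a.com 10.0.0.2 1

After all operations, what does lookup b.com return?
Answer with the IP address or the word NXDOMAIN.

Answer: 10.0.0.5

Derivation:
Op 1: insert b.com -> 10.0.0.4 (expiry=0+3=3). clock=0
Op 2: tick 4 -> clock=4. purged={b.com}
Op 3: insert a.com -> 10.0.0.4 (expiry=4+3=7). clock=4
Op 4: tick 5 -> clock=9. purged={a.com}
Op 5: insert a.com -> 10.0.0.7 (expiry=9+1=10). clock=9
Op 6: tick 12 -> clock=21. purged={a.com}
Op 7: tick 13 -> clock=34.
Op 8: insert b.com -> 10.0.0.2 (expiry=34+1=35). clock=34
Op 9: tick 11 -> clock=45. purged={b.com}
Op 10: insert b.com -> 10.0.0.1 (expiry=45+1=46). clock=45
Op 11: insert b.com -> 10.0.0.1 (expiry=45+1=46). clock=45
Op 12: insert b.com -> 10.0.0.1 (expiry=45+2=47). clock=45
Op 13: tick 6 -> clock=51. purged={b.com}
Op 14: tick 7 -> clock=58.
Op 15: tick 10 -> clock=68.
Op 16: tick 14 -> clock=82.
Op 17: tick 4 -> clock=86.
Op 18: insert b.com -> 10.0.0.5 (expiry=86+1=87). clock=86
Op 19: insert a.com -> 10.0.0.5 (expiry=86+3=89). clock=86
Op 20: insert a.com -> 10.0.0.6 (expiry=86+1=87). clock=86
Op 21: insert a.com -> 10.0.0.1 (expiry=86+3=89). clock=86
Op 22: insert a.com -> 10.0.0.7 (expiry=86+2=88). clock=86
Op 23: insert a.com -> 10.0.0.2 (expiry=86+1=87). clock=86
lookup b.com: present, ip=10.0.0.5 expiry=87 > clock=86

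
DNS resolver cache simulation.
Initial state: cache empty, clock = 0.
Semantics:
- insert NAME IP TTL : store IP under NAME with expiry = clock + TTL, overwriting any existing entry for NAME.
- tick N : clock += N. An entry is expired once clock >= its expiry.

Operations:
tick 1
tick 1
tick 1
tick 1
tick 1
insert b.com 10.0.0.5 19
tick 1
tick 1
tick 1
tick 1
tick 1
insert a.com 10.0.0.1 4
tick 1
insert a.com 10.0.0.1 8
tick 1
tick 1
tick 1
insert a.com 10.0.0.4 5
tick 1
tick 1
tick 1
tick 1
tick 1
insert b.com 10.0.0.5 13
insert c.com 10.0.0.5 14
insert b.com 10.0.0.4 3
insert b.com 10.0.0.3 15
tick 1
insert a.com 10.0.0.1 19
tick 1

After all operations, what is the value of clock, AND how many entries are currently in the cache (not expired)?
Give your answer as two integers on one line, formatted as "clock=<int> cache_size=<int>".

Answer: clock=21 cache_size=3

Derivation:
Op 1: tick 1 -> clock=1.
Op 2: tick 1 -> clock=2.
Op 3: tick 1 -> clock=3.
Op 4: tick 1 -> clock=4.
Op 5: tick 1 -> clock=5.
Op 6: insert b.com -> 10.0.0.5 (expiry=5+19=24). clock=5
Op 7: tick 1 -> clock=6.
Op 8: tick 1 -> clock=7.
Op 9: tick 1 -> clock=8.
Op 10: tick 1 -> clock=9.
Op 11: tick 1 -> clock=10.
Op 12: insert a.com -> 10.0.0.1 (expiry=10+4=14). clock=10
Op 13: tick 1 -> clock=11.
Op 14: insert a.com -> 10.0.0.1 (expiry=11+8=19). clock=11
Op 15: tick 1 -> clock=12.
Op 16: tick 1 -> clock=13.
Op 17: tick 1 -> clock=14.
Op 18: insert a.com -> 10.0.0.4 (expiry=14+5=19). clock=14
Op 19: tick 1 -> clock=15.
Op 20: tick 1 -> clock=16.
Op 21: tick 1 -> clock=17.
Op 22: tick 1 -> clock=18.
Op 23: tick 1 -> clock=19. purged={a.com}
Op 24: insert b.com -> 10.0.0.5 (expiry=19+13=32). clock=19
Op 25: insert c.com -> 10.0.0.5 (expiry=19+14=33). clock=19
Op 26: insert b.com -> 10.0.0.4 (expiry=19+3=22). clock=19
Op 27: insert b.com -> 10.0.0.3 (expiry=19+15=34). clock=19
Op 28: tick 1 -> clock=20.
Op 29: insert a.com -> 10.0.0.1 (expiry=20+19=39). clock=20
Op 30: tick 1 -> clock=21.
Final clock = 21
Final cache (unexpired): {a.com,b.com,c.com} -> size=3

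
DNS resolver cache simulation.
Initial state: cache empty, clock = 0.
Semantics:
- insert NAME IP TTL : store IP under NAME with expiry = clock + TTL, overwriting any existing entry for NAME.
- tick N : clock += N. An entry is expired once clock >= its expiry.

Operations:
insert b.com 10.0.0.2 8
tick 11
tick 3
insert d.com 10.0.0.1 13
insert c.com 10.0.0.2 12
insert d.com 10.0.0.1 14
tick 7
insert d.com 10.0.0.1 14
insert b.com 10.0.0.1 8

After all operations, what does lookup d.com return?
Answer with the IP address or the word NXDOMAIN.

Answer: 10.0.0.1

Derivation:
Op 1: insert b.com -> 10.0.0.2 (expiry=0+8=8). clock=0
Op 2: tick 11 -> clock=11. purged={b.com}
Op 3: tick 3 -> clock=14.
Op 4: insert d.com -> 10.0.0.1 (expiry=14+13=27). clock=14
Op 5: insert c.com -> 10.0.0.2 (expiry=14+12=26). clock=14
Op 6: insert d.com -> 10.0.0.1 (expiry=14+14=28). clock=14
Op 7: tick 7 -> clock=21.
Op 8: insert d.com -> 10.0.0.1 (expiry=21+14=35). clock=21
Op 9: insert b.com -> 10.0.0.1 (expiry=21+8=29). clock=21
lookup d.com: present, ip=10.0.0.1 expiry=35 > clock=21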